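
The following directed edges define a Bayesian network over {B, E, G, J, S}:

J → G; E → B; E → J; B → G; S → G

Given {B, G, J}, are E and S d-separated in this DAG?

Yes

There are 2 undirected paths between E and S; checking each against the conditioning set {B, G, J}:
  1. E → B → G ← S — B:chain[blocks]; G:collider[open] ⇒ blocked
  2. E → J → G ← S — J:chain[blocks]; G:collider[open] ⇒ blocked
Since every path is blocked, d-separation holds.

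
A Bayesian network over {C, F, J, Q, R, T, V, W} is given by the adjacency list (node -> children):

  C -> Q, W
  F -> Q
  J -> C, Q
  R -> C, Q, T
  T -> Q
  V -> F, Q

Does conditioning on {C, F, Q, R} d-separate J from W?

Yes — J and W are d-separated given {C, F, Q, R}.

4 paths connect J and W; each must be blocked for d-separation to hold:
Path 1: J → Q ← R → C → W
  R is a fork here and R is conditioned on, so the path is blocked at R.
Path 2: J → Q ← T ← R → C → W
  R is a fork here and R is conditioned on, so the path is blocked at R.
Path 3: J → Q ← C → W
  C is a fork here and C is conditioned on, so the path is blocked at C.
Path 4: J → C → W
  C is a chain here and C is conditioned on, so the path is blocked at C.
All paths are blocked; J ⊥ W | {C, F, Q, R} holds.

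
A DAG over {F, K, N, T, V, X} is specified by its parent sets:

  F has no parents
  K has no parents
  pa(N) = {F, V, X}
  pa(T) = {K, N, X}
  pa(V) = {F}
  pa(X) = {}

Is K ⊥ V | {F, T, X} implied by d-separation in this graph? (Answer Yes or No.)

No

There are 4 undirected paths between K and V; checking each against the conditioning set {F, T, X}:
Path 1: K → T ← N ← F → V
  F is a fork here and F is conditioned on, so the path is blocked at F.
Path 2: K → T ← N ← V
  T is a collider and T is conditioned on, which opens it; N is a chain and N is not conditioned on — no node blocks this path, so it is active.
Path 3: K → T ← X → N ← F → V
  X is a fork here and X is conditioned on, so the path is blocked at X.
Path 4: K → T ← X → N ← V
  X is a fork here and X is conditioned on, so the path is blocked at X.
Since the path K → T ← N ← V is active, K and V are not d-separated given {F, T, X}.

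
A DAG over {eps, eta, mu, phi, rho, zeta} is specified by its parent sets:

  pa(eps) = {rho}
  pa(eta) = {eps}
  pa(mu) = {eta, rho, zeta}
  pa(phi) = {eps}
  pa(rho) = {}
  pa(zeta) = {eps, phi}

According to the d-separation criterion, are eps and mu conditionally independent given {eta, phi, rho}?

No — eps and mu are not d-separated given {eta, phi, rho}.

4 paths connect eps and mu; each must be blocked for d-separation to hold:
Path 1: eps ← rho → mu
  rho is a fork here and rho is conditioned on, so the path is blocked at rho.
Path 2: eps → zeta → mu
  zeta is a chain and zeta is not conditioned on — no node blocks this path, so it is active.
Path 3: eps → phi → zeta → mu
  phi is a chain here and phi is conditioned on, so the path is blocked at phi.
Path 4: eps → eta → mu
  eta is a chain here and eta is conditioned on, so the path is blocked at eta.
At least one path is unblocked, so d-separation fails.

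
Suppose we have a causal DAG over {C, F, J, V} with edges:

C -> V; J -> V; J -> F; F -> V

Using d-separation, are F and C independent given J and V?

No

Enumerating the 2 paths from F to C and testing each for blocking by {J, V}:
Path 1: F → V ← C
  V is a collider and V is conditioned on, which opens it — no node blocks this path, so it is active.
Path 2: F ← J → V ← C
  J is a fork here and J is conditioned on, so the path is blocked at J.
Because an active path exists, F and C are not d-separated.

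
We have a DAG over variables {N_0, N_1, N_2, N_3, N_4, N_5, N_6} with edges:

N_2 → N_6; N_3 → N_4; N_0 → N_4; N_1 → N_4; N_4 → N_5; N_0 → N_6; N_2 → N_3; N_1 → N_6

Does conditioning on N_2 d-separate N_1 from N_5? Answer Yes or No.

Enumerating the 3 paths from N_1 to N_5 and testing each for blocking by {N_2}:
Path 1: N_1 → N_6 ← N_0 → N_4 → N_5
  N_6 is a collider here and neither N_6 nor any of its descendants is conditioned on, so the collider stays closed — the path is blocked at N_6.
Path 2: N_1 → N_6 ← N_2 → N_3 → N_4 → N_5
  N_6 is a collider here and neither N_6 nor any of its descendants is conditioned on, so the collider stays closed — the path is blocked at N_6.
Path 3: N_1 → N_4 → N_5
  N_4 is a chain and N_4 is not conditioned on — no node blocks this path, so it is active.
At least one path is unblocked, so d-separation fails.

No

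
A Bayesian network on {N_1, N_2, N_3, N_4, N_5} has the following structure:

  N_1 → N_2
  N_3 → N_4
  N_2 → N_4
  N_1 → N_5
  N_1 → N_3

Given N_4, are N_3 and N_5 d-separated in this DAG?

No — N_3 and N_5 are not d-separated given {N_4}.

Enumerating the 2 paths from N_3 to N_5 and testing each for blocking by {N_4}:
Path 1: N_3 → N_4 ← N_2 ← N_1 → N_5
  N_4 is a collider and N_4 is conditioned on, which opens it; N_2 is a chain and N_2 is not conditioned on; N_1 is a fork and N_1 is not conditioned on — no node blocks this path, so it is active.
Path 2: N_3 ← N_1 → N_5
  N_1 is a fork and N_1 is not conditioned on — no node blocks this path, so it is active.
Because an active path exists, N_3 and N_5 are not d-separated.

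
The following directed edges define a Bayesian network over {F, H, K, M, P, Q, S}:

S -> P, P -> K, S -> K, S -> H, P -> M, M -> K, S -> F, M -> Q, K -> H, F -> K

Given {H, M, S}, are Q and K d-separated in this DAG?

Yes — Q and K are d-separated given {H, M, S}.

5 paths connect Q and K; each must be blocked for d-separation to hold:
Path 1: Q ← M ← P ← S → H ← K
  M is a chain here and M is conditioned on, so the path is blocked at M.
Path 2: Q ← M ← P ← S → K
  M is a chain here and M is conditioned on, so the path is blocked at M.
Path 3: Q ← M ← P ← S → F → K
  M is a chain here and M is conditioned on, so the path is blocked at M.
Path 4: Q ← M ← P → K
  M is a chain here and M is conditioned on, so the path is blocked at M.
Path 5: Q ← M → K
  M is a fork here and M is conditioned on, so the path is blocked at M.
Since every path is blocked, d-separation holds.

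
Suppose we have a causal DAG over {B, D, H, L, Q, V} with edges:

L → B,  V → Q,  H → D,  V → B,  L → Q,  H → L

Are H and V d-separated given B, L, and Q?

We examine all 2 paths between H and V:
Path 1: H → L → Q ← V
  L is a chain here and L is conditioned on, so the path is blocked at L.
Path 2: H → L → B ← V
  L is a chain here and L is conditioned on, so the path is blocked at L.
All paths are blocked; H ⊥ V | {B, L, Q} holds.

Yes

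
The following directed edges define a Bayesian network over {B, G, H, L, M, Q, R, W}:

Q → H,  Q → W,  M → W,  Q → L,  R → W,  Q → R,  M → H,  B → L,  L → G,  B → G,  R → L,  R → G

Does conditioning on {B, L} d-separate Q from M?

6 paths connect Q and M; each must be blocked for d-separation to hold:
Path 1: Q → H ← M
  H is a collider here and neither H nor any of its descendants is conditioned on, so the collider stays closed — the path is blocked at H.
Path 2: Q → L ← B → G ← R → W ← M
  B is a fork here and B is conditioned on, so the path is blocked at B.
Path 3: Q → L → G ← R → W ← M
  L is a chain here and L is conditioned on, so the path is blocked at L.
Path 4: Q → L ← R → W ← M
  W is a collider here and neither W nor any of its descendants is conditioned on, so the collider stays closed — the path is blocked at W.
Path 5: Q → W ← M
  W is a collider here and neither W nor any of its descendants is conditioned on, so the collider stays closed — the path is blocked at W.
Path 6: Q → R → W ← M
  W is a collider here and neither W nor any of its descendants is conditioned on, so the collider stays closed — the path is blocked at W.
Since every path is blocked, d-separation holds.

Yes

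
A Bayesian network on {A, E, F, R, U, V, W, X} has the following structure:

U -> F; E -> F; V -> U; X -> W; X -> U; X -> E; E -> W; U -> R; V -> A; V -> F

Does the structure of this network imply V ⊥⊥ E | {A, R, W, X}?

There are 6 undirected paths between V and E; checking each against the conditioning set {A, R, W, X}:
Path 1: V → F ← E
  F is a collider here and neither F nor any of its descendants is conditioned on, so the collider stays closed — the path is blocked at F.
Path 2: V → F ← U ← X → E
  F is a collider here and neither F nor any of its descendants is conditioned on, so the collider stays closed — the path is blocked at F.
Path 3: V → F ← U ← X → W ← E
  F is a collider here and neither F nor any of its descendants is conditioned on, so the collider stays closed — the path is blocked at F.
Path 4: V → U ← X → E
  X is a fork here and X is conditioned on, so the path is blocked at X.
Path 5: V → U ← X → W ← E
  X is a fork here and X is conditioned on, so the path is blocked at X.
Path 6: V → U → F ← E
  F is a collider here and neither F nor any of its descendants is conditioned on, so the collider stays closed — the path is blocked at F.
Since every path is blocked, d-separation holds.

Yes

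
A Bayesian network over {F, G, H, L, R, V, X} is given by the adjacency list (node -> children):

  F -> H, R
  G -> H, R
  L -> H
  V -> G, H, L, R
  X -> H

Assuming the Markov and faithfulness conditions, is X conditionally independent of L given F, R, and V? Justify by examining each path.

Yes

There are 6 undirected paths between X and L; checking each against the conditioning set {F, R, V}:
Path 1: X → H ← L
  H is a collider here and neither H nor any of its descendants is conditioned on, so the collider stays closed — the path is blocked at H.
Path 2: X → H ← V → L
  H is a collider here and neither H nor any of its descendants is conditioned on, so the collider stays closed — the path is blocked at H.
Path 3: X → H ← G ← V → L
  H is a collider here and neither H nor any of its descendants is conditioned on, so the collider stays closed — the path is blocked at H.
Path 4: X → H ← G → R ← V → L
  H is a collider here and neither H nor any of its descendants is conditioned on, so the collider stays closed — the path is blocked at H.
Path 5: X → H ← F → R ← V → L
  H is a collider here and neither H nor any of its descendants is conditioned on, so the collider stays closed — the path is blocked at H.
Path 6: X → H ← F → R ← G ← V → L
  H is a collider here and neither H nor any of its descendants is conditioned on, so the collider stays closed — the path is blocked at H.
All paths are blocked; X ⊥ L | {F, R, V} holds.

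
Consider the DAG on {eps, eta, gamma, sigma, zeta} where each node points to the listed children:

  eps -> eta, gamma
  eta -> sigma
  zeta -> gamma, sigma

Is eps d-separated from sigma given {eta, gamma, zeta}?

There are 2 undirected paths between eps and sigma; checking each against the conditioning set {eta, gamma, zeta}:
  1. eps → eta → sigma — eta:chain[blocks] ⇒ blocked
  2. eps → gamma ← zeta → sigma — gamma:collider[open]; zeta:fork[blocks] ⇒ blocked
Since every path is blocked, d-separation holds.

Yes — eps and sigma are d-separated given {eta, gamma, zeta}.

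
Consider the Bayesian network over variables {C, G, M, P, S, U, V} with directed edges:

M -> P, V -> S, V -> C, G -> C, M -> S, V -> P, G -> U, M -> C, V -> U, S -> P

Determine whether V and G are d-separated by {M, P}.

Yes — V and G are d-separated given {M, P}.

Enumerating the 6 paths from V to G and testing each for blocking by {M, P}:
Path 1: V → S ← M → C ← G
  M is a fork here and M is conditioned on, so the path is blocked at M.
Path 2: V → S → P ← M → C ← G
  M is a fork here and M is conditioned on, so the path is blocked at M.
Path 3: V → P ← S ← M → C ← G
  M is a fork here and M is conditioned on, so the path is blocked at M.
Path 4: V → P ← M → C ← G
  M is a fork here and M is conditioned on, so the path is blocked at M.
Path 5: V → U ← G
  U is a collider here and neither U nor any of its descendants is conditioned on, so the collider stays closed — the path is blocked at U.
Path 6: V → C ← G
  C is a collider here and neither C nor any of its descendants is conditioned on, so the collider stays closed — the path is blocked at C.
Since every path is blocked, d-separation holds.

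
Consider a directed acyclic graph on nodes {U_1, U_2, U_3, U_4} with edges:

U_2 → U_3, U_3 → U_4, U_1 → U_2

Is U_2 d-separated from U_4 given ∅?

The only undirected path from U_2 to U_4 is:
Path 1: U_2 → U_3 → U_4
  U_3 is a chain and U_3 is not conditioned on — no node blocks this path, so it is active.
Since the path U_2 → U_3 → U_4 is active, U_2 and U_4 are not d-separated given ∅.

No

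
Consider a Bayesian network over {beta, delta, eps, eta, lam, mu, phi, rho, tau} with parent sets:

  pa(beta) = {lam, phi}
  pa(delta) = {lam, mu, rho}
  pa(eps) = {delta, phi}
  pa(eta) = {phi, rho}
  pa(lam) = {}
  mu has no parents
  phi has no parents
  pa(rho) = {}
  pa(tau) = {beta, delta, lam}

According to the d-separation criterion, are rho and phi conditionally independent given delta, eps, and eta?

Enumerating the 6 paths from rho to phi and testing each for blocking by {delta, eps, eta}:
  1. rho → eta ← phi — eta:collider[open] ⇒ active
  2. rho → delta → tau ← beta ← phi — delta:chain[blocks]; tau:collider[blocks]; beta:chain[open] ⇒ blocked
  3. rho → delta → tau ← lam → beta ← phi — delta:chain[blocks]; tau:collider[blocks]; lam:fork[open]; beta:collider[blocks] ⇒ blocked
  4. rho → delta ← lam → tau ← beta ← phi — delta:collider[open]; lam:fork[open]; tau:collider[blocks]; beta:chain[open] ⇒ blocked
  5. rho → delta ← lam → beta ← phi — delta:collider[open]; lam:fork[open]; beta:collider[blocks] ⇒ blocked
  6. rho → delta → eps ← phi — delta:chain[blocks]; eps:collider[open] ⇒ blocked
At least one path is unblocked, so d-separation fails.

No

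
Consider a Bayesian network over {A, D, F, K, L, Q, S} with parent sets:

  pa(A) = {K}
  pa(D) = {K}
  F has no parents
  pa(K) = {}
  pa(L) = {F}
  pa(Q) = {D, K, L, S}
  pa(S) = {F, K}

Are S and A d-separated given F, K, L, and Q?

Enumerating the 5 paths from S to A and testing each for blocking by {F, K, L, Q}:
Path 1: S ← F → L → Q ← D ← K → A
  F is a fork here and F is conditioned on, so the path is blocked at F.
Path 2: S ← F → L → Q ← K → A
  F is a fork here and F is conditioned on, so the path is blocked at F.
Path 3: S ← K → A
  K is a fork here and K is conditioned on, so the path is blocked at K.
Path 4: S → Q ← D ← K → A
  K is a fork here and K is conditioned on, so the path is blocked at K.
Path 5: S → Q ← K → A
  K is a fork here and K is conditioned on, so the path is blocked at K.
All paths are blocked; S ⊥ A | {F, K, L, Q} holds.

Yes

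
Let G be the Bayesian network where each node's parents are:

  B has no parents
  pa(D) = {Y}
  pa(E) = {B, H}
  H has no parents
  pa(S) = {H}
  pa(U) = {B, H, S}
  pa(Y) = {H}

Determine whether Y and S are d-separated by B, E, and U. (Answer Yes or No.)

No

Enumerating the 3 paths from Y to S and testing each for blocking by {B, E, U}:
Path 1: Y ← H → E ← B → U ← S
  B is a fork here and B is conditioned on, so the path is blocked at B.
Path 2: Y ← H → S
  H is a fork and H is not conditioned on — no node blocks this path, so it is active.
Path 3: Y ← H → U ← S
  H is a fork and H is not conditioned on; U is a collider and U is conditioned on, which opens it — no node blocks this path, so it is active.
At least one path is unblocked, so d-separation fails.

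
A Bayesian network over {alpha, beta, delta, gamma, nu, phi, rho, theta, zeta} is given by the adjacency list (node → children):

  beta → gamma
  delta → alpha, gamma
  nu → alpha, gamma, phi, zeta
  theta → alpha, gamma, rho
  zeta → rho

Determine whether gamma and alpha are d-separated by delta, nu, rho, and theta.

Enumerating the 5 paths from gamma to alpha and testing each for blocking by {delta, nu, rho, theta}:
Path 1: gamma ← nu → alpha
  nu is a fork here and nu is conditioned on, so the path is blocked at nu.
Path 2: gamma ← nu → zeta → rho ← theta → alpha
  nu is a fork here and nu is conditioned on, so the path is blocked at nu.
Path 3: gamma ← theta → alpha
  theta is a fork here and theta is conditioned on, so the path is blocked at theta.
Path 4: gamma ← theta → rho ← zeta ← nu → alpha
  theta is a fork here and theta is conditioned on, so the path is blocked at theta.
Path 5: gamma ← delta → alpha
  delta is a fork here and delta is conditioned on, so the path is blocked at delta.
Every path is blocked, so gamma and alpha are d-separated given {delta, nu, rho, theta}.

Yes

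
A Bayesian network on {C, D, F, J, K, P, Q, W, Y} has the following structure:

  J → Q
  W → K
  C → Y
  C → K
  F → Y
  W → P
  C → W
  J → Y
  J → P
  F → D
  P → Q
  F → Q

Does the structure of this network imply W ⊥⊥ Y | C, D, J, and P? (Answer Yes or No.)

Yes

There are 6 undirected paths between W and Y; checking each against the conditioning set {C, D, J, P}:
Path 1: W → P ← J → Q ← F → Y
  J is a fork here and J is conditioned on, so the path is blocked at J.
Path 2: W → P ← J → Y
  J is a fork here and J is conditioned on, so the path is blocked at J.
Path 3: W → P → Q ← J → Y
  P is a chain here and P is conditioned on, so the path is blocked at P.
Path 4: W → P → Q ← F → Y
  P is a chain here and P is conditioned on, so the path is blocked at P.
Path 5: W ← C → Y
  C is a fork here and C is conditioned on, so the path is blocked at C.
Path 6: W → K ← C → Y
  K is a collider here and neither K nor any of its descendants is conditioned on, so the collider stays closed — the path is blocked at K.
All paths are blocked; W ⊥ Y | {C, D, J, P} holds.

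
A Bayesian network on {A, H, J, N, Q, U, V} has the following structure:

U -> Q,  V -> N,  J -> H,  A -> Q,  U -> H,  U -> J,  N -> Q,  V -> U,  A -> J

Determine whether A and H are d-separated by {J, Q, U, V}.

Yes

6 paths connect A and H; each must be blocked for d-separation to hold:
Path 1: A → J ← U → H
  U is a fork here and U is conditioned on, so the path is blocked at U.
Path 2: A → J → H
  J is a chain here and J is conditioned on, so the path is blocked at J.
Path 3: A → Q ← N ← V → U → J → H
  V is a fork here and V is conditioned on, so the path is blocked at V.
Path 4: A → Q ← N ← V → U → H
  V is a fork here and V is conditioned on, so the path is blocked at V.
Path 5: A → Q ← U → J → H
  U is a fork here and U is conditioned on, so the path is blocked at U.
Path 6: A → Q ← U → H
  U is a fork here and U is conditioned on, so the path is blocked at U.
Every path is blocked, so A and H are d-separated given {J, Q, U, V}.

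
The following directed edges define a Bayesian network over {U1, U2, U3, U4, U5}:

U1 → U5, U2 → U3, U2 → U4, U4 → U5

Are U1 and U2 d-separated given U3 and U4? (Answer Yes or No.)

The only undirected path from U1 to U2 is:
Path 1: U1 → U5 ← U4 ← U2
  U5 is a collider here and neither U5 nor any of its descendants is conditioned on, so the collider stays closed — the path is blocked at U5.
All paths are blocked; U1 ⊥ U2 | {U3, U4} holds.

Yes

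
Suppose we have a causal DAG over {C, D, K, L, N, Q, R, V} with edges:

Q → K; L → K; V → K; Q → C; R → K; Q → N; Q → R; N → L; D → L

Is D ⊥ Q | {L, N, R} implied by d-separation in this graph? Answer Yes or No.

Yes

There are 3 undirected paths between D and Q; checking each against the conditioning set {L, N, R}:
Path 1: D → L ← N ← Q
  N is a chain here and N is conditioned on, so the path is blocked at N.
Path 2: D → L → K ← R ← Q
  L is a chain here and L is conditioned on, so the path is blocked at L.
Path 3: D → L → K ← Q
  L is a chain here and L is conditioned on, so the path is blocked at L.
Every path is blocked, so D and Q are d-separated given {L, N, R}.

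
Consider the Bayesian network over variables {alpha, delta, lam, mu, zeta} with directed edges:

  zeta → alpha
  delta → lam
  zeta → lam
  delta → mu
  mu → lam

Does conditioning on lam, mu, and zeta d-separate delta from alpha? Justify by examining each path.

Yes

2 paths connect delta and alpha; each must be blocked for d-separation to hold:
Path 1: delta → lam ← zeta → alpha
  zeta is a fork here and zeta is conditioned on, so the path is blocked at zeta.
Path 2: delta → mu → lam ← zeta → alpha
  mu is a chain here and mu is conditioned on, so the path is blocked at mu.
All paths are blocked; delta ⊥ alpha | {lam, mu, zeta} holds.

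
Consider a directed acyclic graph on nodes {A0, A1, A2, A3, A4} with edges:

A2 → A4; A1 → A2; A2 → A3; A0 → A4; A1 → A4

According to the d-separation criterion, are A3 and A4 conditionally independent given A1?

No — A3 and A4 are not d-separated given {A1}.

2 paths connect A3 and A4; each must be blocked for d-separation to hold:
  1. A3 ← A2 → A4 — A2:fork[open] ⇒ active
  2. A3 ← A2 ← A1 → A4 — A2:chain[open]; A1:fork[blocks] ⇒ blocked
Because an active path exists, A3 and A4 are not d-separated.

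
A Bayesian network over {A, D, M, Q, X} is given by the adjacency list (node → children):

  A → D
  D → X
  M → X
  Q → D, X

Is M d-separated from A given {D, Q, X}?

There are 2 undirected paths between M and A; checking each against the conditioning set {D, Q, X}:
Path 1: M → X ← D ← A
  D is a chain here and D is conditioned on, so the path is blocked at D.
Path 2: M → X ← Q → D ← A
  Q is a fork here and Q is conditioned on, so the path is blocked at Q.
All paths are blocked; M ⊥ A | {D, Q, X} holds.

Yes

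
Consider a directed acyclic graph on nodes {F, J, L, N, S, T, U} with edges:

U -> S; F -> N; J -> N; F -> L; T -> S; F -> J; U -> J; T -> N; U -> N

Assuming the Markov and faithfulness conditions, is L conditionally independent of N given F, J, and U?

There are 4 undirected paths between L and N; checking each against the conditioning set {F, J, U}:
Path 1: L ← F → J → N
  F is a fork here and F is conditioned on, so the path is blocked at F.
Path 2: L ← F → J ← U → S ← T → N
  F is a fork here and F is conditioned on, so the path is blocked at F.
Path 3: L ← F → J ← U → N
  F is a fork here and F is conditioned on, so the path is blocked at F.
Path 4: L ← F → N
  F is a fork here and F is conditioned on, so the path is blocked at F.
Since every path is blocked, d-separation holds.

Yes — L and N are d-separated given {F, J, U}.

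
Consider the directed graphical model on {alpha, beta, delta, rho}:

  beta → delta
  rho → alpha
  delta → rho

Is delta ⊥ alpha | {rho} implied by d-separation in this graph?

Yes — delta and alpha are d-separated given {rho}.

Only one path connects delta and alpha:
Path 1: delta → rho → alpha
  rho is a chain here and rho is conditioned on, so the path is blocked at rho.
All paths are blocked; delta ⊥ alpha | {rho} holds.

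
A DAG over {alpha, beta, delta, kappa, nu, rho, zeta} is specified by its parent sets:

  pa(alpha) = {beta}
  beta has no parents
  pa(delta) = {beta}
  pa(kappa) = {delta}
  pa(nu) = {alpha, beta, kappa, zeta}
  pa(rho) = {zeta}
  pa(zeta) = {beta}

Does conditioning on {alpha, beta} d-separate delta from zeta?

There are 6 undirected paths between delta and zeta; checking each against the conditioning set {alpha, beta}:
Path 1: delta → kappa → nu ← alpha ← beta → zeta
  nu is a collider here and neither nu nor any of its descendants is conditioned on, so the collider stays closed — the path is blocked at nu.
Path 2: delta → kappa → nu ← zeta
  nu is a collider here and neither nu nor any of its descendants is conditioned on, so the collider stays closed — the path is blocked at nu.
Path 3: delta → kappa → nu ← beta → zeta
  nu is a collider here and neither nu nor any of its descendants is conditioned on, so the collider stays closed — the path is blocked at nu.
Path 4: delta ← beta → alpha → nu ← zeta
  beta is a fork here and beta is conditioned on, so the path is blocked at beta.
Path 5: delta ← beta → zeta
  beta is a fork here and beta is conditioned on, so the path is blocked at beta.
Path 6: delta ← beta → nu ← zeta
  beta is a fork here and beta is conditioned on, so the path is blocked at beta.
Since every path is blocked, d-separation holds.

Yes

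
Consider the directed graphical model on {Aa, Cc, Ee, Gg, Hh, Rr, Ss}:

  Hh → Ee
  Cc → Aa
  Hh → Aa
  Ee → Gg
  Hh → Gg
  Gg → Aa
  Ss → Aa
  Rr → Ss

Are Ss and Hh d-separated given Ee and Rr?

There are 3 undirected paths between Ss and Hh; checking each against the conditioning set {Ee, Rr}:
  1. Ss → Aa ← Gg ← Ee ← Hh — Aa:collider[blocks]; Gg:chain[open]; Ee:chain[blocks] ⇒ blocked
  2. Ss → Aa ← Gg ← Hh — Aa:collider[blocks]; Gg:chain[open] ⇒ blocked
  3. Ss → Aa ← Hh — Aa:collider[blocks] ⇒ blocked
All paths are blocked; Ss ⊥ Hh | {Ee, Rr} holds.

Yes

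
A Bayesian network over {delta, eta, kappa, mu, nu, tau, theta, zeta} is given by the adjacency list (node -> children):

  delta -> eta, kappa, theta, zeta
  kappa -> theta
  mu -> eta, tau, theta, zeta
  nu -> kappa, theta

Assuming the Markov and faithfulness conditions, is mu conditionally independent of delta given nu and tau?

Yes — mu and delta are d-separated given {nu, tau}.

There are 5 undirected paths between mu and delta; checking each against the conditioning set {nu, tau}:
Path 1: mu → eta ← delta
  eta is a collider here and neither eta nor any of its descendants is conditioned on, so the collider stays closed — the path is blocked at eta.
Path 2: mu → theta ← delta
  theta is a collider here and neither theta nor any of its descendants is conditioned on, so the collider stays closed — the path is blocked at theta.
Path 3: mu → theta ← nu → kappa ← delta
  theta is a collider here and neither theta nor any of its descendants is conditioned on, so the collider stays closed — the path is blocked at theta.
Path 4: mu → theta ← kappa ← delta
  theta is a collider here and neither theta nor any of its descendants is conditioned on, so the collider stays closed — the path is blocked at theta.
Path 5: mu → zeta ← delta
  zeta is a collider here and neither zeta nor any of its descendants is conditioned on, so the collider stays closed — the path is blocked at zeta.
Every path is blocked, so mu and delta are d-separated given {nu, tau}.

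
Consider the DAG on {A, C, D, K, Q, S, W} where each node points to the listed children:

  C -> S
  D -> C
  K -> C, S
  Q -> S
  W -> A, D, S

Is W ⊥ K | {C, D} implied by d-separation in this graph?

Enumerating the 4 paths from W to K and testing each for blocking by {C, D}:
  1. W → D → C ← K — D:chain[blocks]; C:collider[open] ⇒ blocked
  2. W → D → C → S ← K — D:chain[blocks]; C:chain[blocks]; S:collider[blocks] ⇒ blocked
  3. W → S ← C ← K — S:collider[blocks]; C:chain[blocks] ⇒ blocked
  4. W → S ← K — S:collider[blocks] ⇒ blocked
Since every path is blocked, d-separation holds.

Yes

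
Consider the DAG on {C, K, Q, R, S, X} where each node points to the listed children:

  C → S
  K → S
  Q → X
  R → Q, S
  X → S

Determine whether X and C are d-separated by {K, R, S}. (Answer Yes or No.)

There are 2 undirected paths between X and C; checking each against the conditioning set {K, R, S}:
  1. X → S ← C — S:collider[open] ⇒ active
  2. X ← Q ← R → S ← C — Q:chain[open]; R:fork[blocks]; S:collider[open] ⇒ blocked
Because an active path exists, X and C are not d-separated.

No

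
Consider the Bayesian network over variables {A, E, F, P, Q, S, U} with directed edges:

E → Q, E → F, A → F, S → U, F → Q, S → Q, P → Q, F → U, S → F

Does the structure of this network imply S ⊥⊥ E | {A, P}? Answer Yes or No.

Yes — S and E are d-separated given {A, P}.

There are 6 undirected paths between S and E; checking each against the conditioning set {A, P}:
Path 1: S → U ← F → Q ← E
  U is a collider here and neither U nor any of its descendants is conditioned on, so the collider stays closed — the path is blocked at U.
Path 2: S → U ← F ← E
  U is a collider here and neither U nor any of its descendants is conditioned on, so the collider stays closed — the path is blocked at U.
Path 3: S → Q ← F ← E
  Q is a collider here and neither Q nor any of its descendants is conditioned on, so the collider stays closed — the path is blocked at Q.
Path 4: S → Q ← E
  Q is a collider here and neither Q nor any of its descendants is conditioned on, so the collider stays closed — the path is blocked at Q.
Path 5: S → F → Q ← E
  Q is a collider here and neither Q nor any of its descendants is conditioned on, so the collider stays closed — the path is blocked at Q.
Path 6: S → F ← E
  F is a collider here and neither F nor any of its descendants is conditioned on, so the collider stays closed — the path is blocked at F.
All paths are blocked; S ⊥ E | {A, P} holds.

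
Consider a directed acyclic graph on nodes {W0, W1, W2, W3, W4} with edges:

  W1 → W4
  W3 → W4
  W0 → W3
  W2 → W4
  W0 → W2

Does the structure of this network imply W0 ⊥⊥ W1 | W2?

Yes

Enumerating the 2 paths from W0 to W1 and testing each for blocking by {W2}:
Path 1: W0 → W2 → W4 ← W1
  W2 is a chain here and W2 is conditioned on, so the path is blocked at W2.
Path 2: W0 → W3 → W4 ← W1
  W4 is a collider here and neither W4 nor any of its descendants is conditioned on, so the collider stays closed — the path is blocked at W4.
All paths are blocked; W0 ⊥ W1 | {W2} holds.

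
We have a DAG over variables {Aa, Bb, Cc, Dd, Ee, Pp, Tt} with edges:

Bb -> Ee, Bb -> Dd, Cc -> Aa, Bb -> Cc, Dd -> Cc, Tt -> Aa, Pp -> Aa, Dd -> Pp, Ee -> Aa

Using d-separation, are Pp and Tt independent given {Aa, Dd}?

5 paths connect Pp and Tt; each must be blocked for d-separation to hold:
  1. Pp ← Dd ← Bb → Ee → Aa ← Tt — Dd:chain[blocks]; Bb:fork[open]; Ee:chain[open]; Aa:collider[open] ⇒ blocked
  2. Pp ← Dd ← Bb → Cc → Aa ← Tt — Dd:chain[blocks]; Bb:fork[open]; Cc:chain[open]; Aa:collider[open] ⇒ blocked
  3. Pp ← Dd → Cc ← Bb → Ee → Aa ← Tt — Dd:fork[blocks]; Cc:collider[open]; Bb:fork[open]; Ee:chain[open]; Aa:collider[open] ⇒ blocked
  4. Pp ← Dd → Cc → Aa ← Tt — Dd:fork[blocks]; Cc:chain[open]; Aa:collider[open] ⇒ blocked
  5. Pp → Aa ← Tt — Aa:collider[open] ⇒ active
Because an active path exists, Pp and Tt are not d-separated.

No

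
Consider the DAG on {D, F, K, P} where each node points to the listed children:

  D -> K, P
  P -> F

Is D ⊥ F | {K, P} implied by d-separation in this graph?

Yes — D and F are d-separated given {K, P}.

The only undirected path from D to F is:
  1. D → P → F — P:chain[blocks] ⇒ blocked
Every path is blocked, so D and F are d-separated given {K, P}.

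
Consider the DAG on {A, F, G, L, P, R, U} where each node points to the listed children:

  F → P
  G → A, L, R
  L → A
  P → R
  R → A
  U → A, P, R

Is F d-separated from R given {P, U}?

There are 5 undirected paths between F and R; checking each against the conditioning set {P, U}:
  1. F → P ← U → A ← L ← G → R — P:collider[open]; U:fork[blocks]; A:collider[blocks]; L:chain[open]; G:fork[open] ⇒ blocked
  2. F → P ← U → A ← G → R — P:collider[open]; U:fork[blocks]; A:collider[blocks]; G:fork[open] ⇒ blocked
  3. F → P ← U → A ← R — P:collider[open]; U:fork[blocks]; A:collider[blocks] ⇒ blocked
  4. F → P ← U → R — P:collider[open]; U:fork[blocks] ⇒ blocked
  5. F → P → R — P:chain[blocks] ⇒ blocked
Every path is blocked, so F and R are d-separated given {P, U}.

Yes — F and R are d-separated given {P, U}.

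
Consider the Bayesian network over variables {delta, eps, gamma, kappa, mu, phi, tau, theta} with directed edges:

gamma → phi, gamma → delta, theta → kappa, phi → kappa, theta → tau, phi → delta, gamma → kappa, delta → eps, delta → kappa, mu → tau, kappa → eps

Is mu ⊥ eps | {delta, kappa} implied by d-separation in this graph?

Yes — mu and eps are d-separated given {delta, kappa}.

Enumerating the 6 paths from mu to eps and testing each for blocking by {delta, kappa}:
Path 1: mu → tau ← theta → kappa → eps
  tau is a collider here and neither tau nor any of its descendants is conditioned on, so the collider stays closed — the path is blocked at tau.
Path 2: mu → tau ← theta → kappa ← gamma → phi → delta → eps
  tau is a collider here and neither tau nor any of its descendants is conditioned on, so the collider stays closed — the path is blocked at tau.
Path 3: mu → tau ← theta → kappa ← gamma → delta → eps
  tau is a collider here and neither tau nor any of its descendants is conditioned on, so the collider stays closed — the path is blocked at tau.
Path 4: mu → tau ← theta → kappa ← phi ← gamma → delta → eps
  tau is a collider here and neither tau nor any of its descendants is conditioned on, so the collider stays closed — the path is blocked at tau.
Path 5: mu → tau ← theta → kappa ← phi → delta → eps
  tau is a collider here and neither tau nor any of its descendants is conditioned on, so the collider stays closed — the path is blocked at tau.
Path 6: mu → tau ← theta → kappa ← delta → eps
  tau is a collider here and neither tau nor any of its descendants is conditioned on, so the collider stays closed — the path is blocked at tau.
Since every path is blocked, d-separation holds.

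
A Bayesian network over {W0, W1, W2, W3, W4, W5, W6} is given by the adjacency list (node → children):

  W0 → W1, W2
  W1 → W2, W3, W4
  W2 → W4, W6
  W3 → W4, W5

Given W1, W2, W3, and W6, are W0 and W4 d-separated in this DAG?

We examine all 6 paths between W0 and W4:
  1. W0 → W2 → W4 — W2:chain[blocks] ⇒ blocked
  2. W0 → W2 ← W1 → W4 — W2:collider[open]; W1:fork[blocks] ⇒ blocked
  3. W0 → W2 ← W1 → W3 → W4 — W2:collider[open]; W1:fork[blocks]; W3:chain[blocks] ⇒ blocked
  4. W0 → W1 → W2 → W4 — W1:chain[blocks]; W2:chain[blocks] ⇒ blocked
  5. W0 → W1 → W4 — W1:chain[blocks] ⇒ blocked
  6. W0 → W1 → W3 → W4 — W1:chain[blocks]; W3:chain[blocks] ⇒ blocked
Every path is blocked, so W0 and W4 are d-separated given {W1, W2, W3, W6}.

Yes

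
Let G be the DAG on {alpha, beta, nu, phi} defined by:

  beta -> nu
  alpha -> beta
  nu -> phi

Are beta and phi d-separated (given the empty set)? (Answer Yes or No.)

No — beta and phi are not d-separated given ∅.

Only one path connects beta and phi:
Path 1: beta → nu → phi
  nu is a chain and nu is not conditioned on — no node blocks this path, so it is active.
Because an active path exists, beta and phi are not d-separated.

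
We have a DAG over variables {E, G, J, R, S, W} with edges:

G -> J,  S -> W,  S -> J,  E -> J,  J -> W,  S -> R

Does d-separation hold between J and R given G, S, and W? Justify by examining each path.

Yes

There are 2 undirected paths between J and R; checking each against the conditioning set {G, S, W}:
Path 1: J ← S → R
  S is a fork here and S is conditioned on, so the path is blocked at S.
Path 2: J → W ← S → R
  S is a fork here and S is conditioned on, so the path is blocked at S.
All paths are blocked; J ⊥ R | {G, S, W} holds.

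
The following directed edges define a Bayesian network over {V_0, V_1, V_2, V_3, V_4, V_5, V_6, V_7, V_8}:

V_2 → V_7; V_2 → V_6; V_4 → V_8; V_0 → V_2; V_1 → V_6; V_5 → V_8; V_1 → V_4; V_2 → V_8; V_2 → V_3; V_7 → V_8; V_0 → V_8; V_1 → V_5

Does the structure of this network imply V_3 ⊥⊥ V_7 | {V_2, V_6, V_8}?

Enumerating the 5 paths from V_3 to V_7 and testing each for blocking by {V_2, V_6, V_8}:
Path 1: V_3 ← V_2 ← V_0 → V_8 ← V_7
  V_2 is a chain here and V_2 is conditioned on, so the path is blocked at V_2.
Path 2: V_3 ← V_2 → V_7
  V_2 is a fork here and V_2 is conditioned on, so the path is blocked at V_2.
Path 3: V_3 ← V_2 → V_8 ← V_7
  V_2 is a fork here and V_2 is conditioned on, so the path is blocked at V_2.
Path 4: V_3 ← V_2 → V_6 ← V_1 → V_4 → V_8 ← V_7
  V_2 is a fork here and V_2 is conditioned on, so the path is blocked at V_2.
Path 5: V_3 ← V_2 → V_6 ← V_1 → V_5 → V_8 ← V_7
  V_2 is a fork here and V_2 is conditioned on, so the path is blocked at V_2.
All paths are blocked; V_3 ⊥ V_7 | {V_2, V_6, V_8} holds.

Yes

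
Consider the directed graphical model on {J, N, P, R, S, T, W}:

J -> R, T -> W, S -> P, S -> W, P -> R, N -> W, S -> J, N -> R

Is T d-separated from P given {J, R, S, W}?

4 paths connect T and P; each must be blocked for d-separation to hold:
Path 1: T → W ← N → R ← J ← S → P
  J is a chain here and J is conditioned on, so the path is blocked at J.
Path 2: T → W ← N → R ← P
  W is a collider and W is conditioned on, which opens it; N is a fork and N is not conditioned on; R is a collider and R is conditioned on, which opens it — no node blocks this path, so it is active.
Path 3: T → W ← S → J → R ← P
  S is a fork here and S is conditioned on, so the path is blocked at S.
Path 4: T → W ← S → P
  S is a fork here and S is conditioned on, so the path is blocked at S.
Because an active path exists, T and P are not d-separated.

No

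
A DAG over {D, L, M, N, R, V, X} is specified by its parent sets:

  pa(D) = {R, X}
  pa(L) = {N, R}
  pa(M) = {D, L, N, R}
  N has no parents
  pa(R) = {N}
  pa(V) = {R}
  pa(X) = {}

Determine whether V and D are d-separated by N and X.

Enumerating the 6 paths from V to D and testing each for blocking by {N, X}:
Path 1: V ← R → M ← D
  M is a collider here and neither M nor any of its descendants is conditioned on, so the collider stays closed — the path is blocked at M.
Path 2: V ← R → L → M ← D
  M is a collider here and neither M nor any of its descendants is conditioned on, so the collider stays closed — the path is blocked at M.
Path 3: V ← R → L ← N → M ← D
  L is a collider here and neither L nor any of its descendants is conditioned on, so the collider stays closed — the path is blocked at L.
Path 4: V ← R → D
  R is a fork and R is not conditioned on — no node blocks this path, so it is active.
Path 5: V ← R ← N → M ← D
  N is a fork here and N is conditioned on, so the path is blocked at N.
Path 6: V ← R ← N → L → M ← D
  N is a fork here and N is conditioned on, so the path is blocked at N.
At least one path is unblocked, so d-separation fails.

No — V and D are not d-separated given {N, X}.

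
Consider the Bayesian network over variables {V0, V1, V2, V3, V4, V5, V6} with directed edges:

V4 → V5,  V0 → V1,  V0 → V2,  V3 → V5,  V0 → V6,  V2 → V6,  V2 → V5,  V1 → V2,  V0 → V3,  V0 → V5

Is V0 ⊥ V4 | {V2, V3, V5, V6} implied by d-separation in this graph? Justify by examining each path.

No

There are 5 undirected paths between V0 and V4; checking each against the conditioning set {V2, V3, V5, V6}:
Path 1: V0 → V3 → V5 ← V4
  V3 is a chain here and V3 is conditioned on, so the path is blocked at V3.
Path 2: V0 → V5 ← V4
  V5 is a collider and V5 is conditioned on, which opens it — no node blocks this path, so it is active.
Path 3: V0 → V6 ← V2 → V5 ← V4
  V2 is a fork here and V2 is conditioned on, so the path is blocked at V2.
Path 4: V0 → V1 → V2 → V5 ← V4
  V2 is a chain here and V2 is conditioned on, so the path is blocked at V2.
Path 5: V0 → V2 → V5 ← V4
  V2 is a chain here and V2 is conditioned on, so the path is blocked at V2.
Because an active path exists, V0 and V4 are not d-separated.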